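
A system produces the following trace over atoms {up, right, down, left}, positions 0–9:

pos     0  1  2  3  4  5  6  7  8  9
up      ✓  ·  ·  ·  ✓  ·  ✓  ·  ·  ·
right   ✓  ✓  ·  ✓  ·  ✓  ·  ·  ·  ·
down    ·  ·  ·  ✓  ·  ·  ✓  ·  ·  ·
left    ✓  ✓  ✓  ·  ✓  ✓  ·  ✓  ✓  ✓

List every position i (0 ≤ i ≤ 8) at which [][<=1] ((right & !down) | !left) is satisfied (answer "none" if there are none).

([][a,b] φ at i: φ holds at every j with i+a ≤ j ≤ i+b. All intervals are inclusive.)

Evaluate at each i in [0,8]:
  i=0: ✓ (all of [0,1])
  i=1: ✗ (fails at j=2)
  i=2: ✗ (fails at j=2)
  i=3: ✗ (fails at j=4)
  i=4: ✗ (fails at j=4)
  i=5: ✓ (all of [5,6])
  i=6: ✗ (fails at j=7)
  i=7: ✗ (fails at j=7)
  i=8: ✗ (fails at j=8)

0, 5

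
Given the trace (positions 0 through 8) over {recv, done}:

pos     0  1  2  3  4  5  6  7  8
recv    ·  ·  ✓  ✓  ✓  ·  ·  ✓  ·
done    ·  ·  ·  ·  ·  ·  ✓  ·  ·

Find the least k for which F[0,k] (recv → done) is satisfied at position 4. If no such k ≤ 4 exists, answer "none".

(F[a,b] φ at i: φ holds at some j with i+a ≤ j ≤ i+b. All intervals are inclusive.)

1

Scan j = 4,5,… for (recv → done):
  j=4: fails
  j=5: holds
First hit at j=5, so smallest k = 5-4 = 1.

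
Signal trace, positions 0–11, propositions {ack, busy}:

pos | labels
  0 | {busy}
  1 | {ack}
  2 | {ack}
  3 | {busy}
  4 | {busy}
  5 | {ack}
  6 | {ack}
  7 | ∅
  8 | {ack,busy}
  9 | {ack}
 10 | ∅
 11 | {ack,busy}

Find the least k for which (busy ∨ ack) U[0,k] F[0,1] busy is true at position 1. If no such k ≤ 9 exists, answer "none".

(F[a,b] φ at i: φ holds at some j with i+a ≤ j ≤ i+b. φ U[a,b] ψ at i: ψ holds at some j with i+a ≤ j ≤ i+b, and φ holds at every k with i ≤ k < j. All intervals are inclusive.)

Need earliest j ≥ 1 with F[0,1] busy, and (busy ∨ ack) at every k in [1,j-1].
  j=1: rhs fails.
  j=2: rhs holds; lhs holds on [1,1]. k = 1.

1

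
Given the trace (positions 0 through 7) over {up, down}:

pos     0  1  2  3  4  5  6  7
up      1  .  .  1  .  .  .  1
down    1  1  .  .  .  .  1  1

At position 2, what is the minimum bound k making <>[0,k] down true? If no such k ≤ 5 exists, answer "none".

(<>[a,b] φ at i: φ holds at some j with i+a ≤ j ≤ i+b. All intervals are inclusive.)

Scan j = 2,3,… for down:
  j=2: fails
  j=3: fails
  j=4: fails
  j=5: fails
  j=6: holds
First hit at j=6, so smallest k = 6-2 = 4.

4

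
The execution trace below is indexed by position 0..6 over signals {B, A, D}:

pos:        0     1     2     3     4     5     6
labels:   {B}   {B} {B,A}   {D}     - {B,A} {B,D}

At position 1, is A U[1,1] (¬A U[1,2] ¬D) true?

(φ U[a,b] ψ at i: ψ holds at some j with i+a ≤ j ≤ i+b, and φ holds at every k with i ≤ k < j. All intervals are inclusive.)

Does not hold

Need some j in [2,2] with (¬A U[1,2] ¬D), and A at every k in [1,j-1].
  j=2: (¬A U[1,2] ¬D) — fails.
No j in the window works → until fails.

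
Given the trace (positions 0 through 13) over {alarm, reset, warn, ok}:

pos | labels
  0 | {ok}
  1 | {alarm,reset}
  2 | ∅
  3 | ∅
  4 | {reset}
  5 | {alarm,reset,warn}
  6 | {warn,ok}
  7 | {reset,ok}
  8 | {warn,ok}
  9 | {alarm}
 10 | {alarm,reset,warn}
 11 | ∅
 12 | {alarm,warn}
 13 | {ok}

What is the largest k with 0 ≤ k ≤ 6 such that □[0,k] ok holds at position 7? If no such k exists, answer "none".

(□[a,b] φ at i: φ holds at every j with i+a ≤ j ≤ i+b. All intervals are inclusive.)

1

ok must hold from j=7 onward; find where it first fails.
  j=7: holds
  j=8: holds
  j=9: fails
Holds on [7,8], so largest k = 1.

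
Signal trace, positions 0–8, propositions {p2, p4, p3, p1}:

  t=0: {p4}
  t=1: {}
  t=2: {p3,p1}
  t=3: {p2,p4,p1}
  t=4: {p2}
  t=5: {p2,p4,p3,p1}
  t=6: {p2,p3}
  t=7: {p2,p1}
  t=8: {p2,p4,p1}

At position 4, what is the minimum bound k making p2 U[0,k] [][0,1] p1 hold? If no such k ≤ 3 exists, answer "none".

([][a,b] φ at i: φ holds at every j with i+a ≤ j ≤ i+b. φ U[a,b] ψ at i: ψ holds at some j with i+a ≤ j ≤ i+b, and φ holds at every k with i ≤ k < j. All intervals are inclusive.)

Need earliest j ≥ 4 with [][0,1] p1, and p2 at every k in [4,j-1].
  j=4: rhs fails.
  j=5: rhs fails.
  j=6: rhs fails.
  j=7: rhs holds; lhs holds on [4,6]. k = 3.

3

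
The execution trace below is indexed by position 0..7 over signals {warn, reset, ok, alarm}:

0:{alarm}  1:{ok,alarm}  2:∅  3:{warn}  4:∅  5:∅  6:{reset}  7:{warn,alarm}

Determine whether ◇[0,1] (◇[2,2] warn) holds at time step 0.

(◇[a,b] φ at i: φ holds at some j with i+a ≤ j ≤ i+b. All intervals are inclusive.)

Check ◇[2,2] warn at each j in [0,1]:
  j=0: fails (none in [2,2])
  j=1: holds (witness at 3)
Found at j=1 → formula holds.

Holds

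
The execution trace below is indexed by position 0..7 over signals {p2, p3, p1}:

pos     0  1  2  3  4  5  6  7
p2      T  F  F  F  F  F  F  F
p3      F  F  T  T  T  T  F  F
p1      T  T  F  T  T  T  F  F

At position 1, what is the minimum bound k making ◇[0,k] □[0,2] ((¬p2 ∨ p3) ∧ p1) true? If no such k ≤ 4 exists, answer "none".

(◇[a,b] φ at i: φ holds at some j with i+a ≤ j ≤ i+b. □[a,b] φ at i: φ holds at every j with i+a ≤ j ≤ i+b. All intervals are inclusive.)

2

Scan j = 1,2,… for □[0,2] ((¬p2 ∨ p3) ∧ p1):
  j=1: fails
  j=2: fails
  j=3: holds
First hit at j=3, so smallest k = 3-1 = 2.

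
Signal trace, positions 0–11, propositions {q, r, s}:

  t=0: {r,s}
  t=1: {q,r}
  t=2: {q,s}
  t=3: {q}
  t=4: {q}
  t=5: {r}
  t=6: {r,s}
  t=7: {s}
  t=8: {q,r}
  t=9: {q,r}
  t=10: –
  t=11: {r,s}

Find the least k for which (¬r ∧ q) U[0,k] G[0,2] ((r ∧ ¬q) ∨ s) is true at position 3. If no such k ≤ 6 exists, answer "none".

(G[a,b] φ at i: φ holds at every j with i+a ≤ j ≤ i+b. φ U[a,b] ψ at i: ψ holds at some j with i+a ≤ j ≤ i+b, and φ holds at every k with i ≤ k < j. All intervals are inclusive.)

Need earliest j ≥ 3 with G[0,2] ((r ∧ ¬q) ∨ s), and (¬r ∧ q) at every k in [3,j-1].
  j=3: rhs fails.
  j=4: rhs fails.
  j=5: rhs holds; lhs holds on [3,4]. k = 2.

2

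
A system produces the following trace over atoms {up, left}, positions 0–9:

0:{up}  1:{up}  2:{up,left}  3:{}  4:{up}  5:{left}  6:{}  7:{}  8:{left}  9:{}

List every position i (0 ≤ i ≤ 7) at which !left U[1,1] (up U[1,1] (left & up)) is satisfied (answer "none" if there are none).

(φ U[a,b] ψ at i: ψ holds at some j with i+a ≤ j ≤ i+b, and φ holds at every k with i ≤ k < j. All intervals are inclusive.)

Evaluate at each i in [0,7]:
  i=0: ✓ (rhs at j=1; lhs holds on [0,0])
  i=1: ✗ (no rhs in [2,2])
  i=2: ✗ (no rhs in [3,3])
  i=3: ✗ (no rhs in [4,4])
  i=4: ✗ (no rhs in [5,5])
  i=5: ✗ (no rhs in [6,6])
  i=6: ✗ (no rhs in [7,7])
  i=7: ✗ (no rhs in [8,8])

0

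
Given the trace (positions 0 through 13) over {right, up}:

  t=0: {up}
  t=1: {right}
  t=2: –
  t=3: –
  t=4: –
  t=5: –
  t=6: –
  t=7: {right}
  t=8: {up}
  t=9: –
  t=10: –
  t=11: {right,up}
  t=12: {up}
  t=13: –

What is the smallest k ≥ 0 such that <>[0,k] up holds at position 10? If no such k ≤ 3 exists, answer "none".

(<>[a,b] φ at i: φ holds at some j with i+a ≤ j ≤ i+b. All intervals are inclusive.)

Scan j = 10,11,… for up:
  j=10: fails
  j=11: holds
First hit at j=11, so smallest k = 11-10 = 1.

1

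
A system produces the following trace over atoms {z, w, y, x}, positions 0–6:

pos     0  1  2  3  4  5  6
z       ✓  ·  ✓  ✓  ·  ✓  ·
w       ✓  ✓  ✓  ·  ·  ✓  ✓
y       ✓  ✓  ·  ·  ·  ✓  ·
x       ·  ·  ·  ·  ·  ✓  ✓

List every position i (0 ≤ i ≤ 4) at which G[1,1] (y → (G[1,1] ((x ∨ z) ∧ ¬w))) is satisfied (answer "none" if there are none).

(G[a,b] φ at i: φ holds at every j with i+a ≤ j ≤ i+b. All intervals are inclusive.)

Evaluate at each i in [0,4]:
  i=0: ✗ (fails at j=1)
  i=1: ✓ (all of [2,2])
  i=2: ✓ (all of [3,3])
  i=3: ✓ (all of [4,4])
  i=4: ✗ (fails at j=5)

1, 2, 3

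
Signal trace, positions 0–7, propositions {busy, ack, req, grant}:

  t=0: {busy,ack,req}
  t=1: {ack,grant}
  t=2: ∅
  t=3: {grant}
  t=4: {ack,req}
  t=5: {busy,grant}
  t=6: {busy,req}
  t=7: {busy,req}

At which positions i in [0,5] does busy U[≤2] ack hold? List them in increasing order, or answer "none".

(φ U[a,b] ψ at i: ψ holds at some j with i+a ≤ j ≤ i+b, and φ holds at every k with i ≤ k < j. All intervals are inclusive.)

Evaluate at each i in [0,5]:
  i=0: ✓ (rhs at j=0)
  i=1: ✓ (rhs at j=1)
  i=2: ✗ (lhs fails at k=2 before rhs at j=4)
  i=3: ✗ (lhs fails at k=3 before rhs at j=4)
  i=4: ✓ (rhs at j=4)
  i=5: ✗ (no rhs in [5,7])

0, 1, 4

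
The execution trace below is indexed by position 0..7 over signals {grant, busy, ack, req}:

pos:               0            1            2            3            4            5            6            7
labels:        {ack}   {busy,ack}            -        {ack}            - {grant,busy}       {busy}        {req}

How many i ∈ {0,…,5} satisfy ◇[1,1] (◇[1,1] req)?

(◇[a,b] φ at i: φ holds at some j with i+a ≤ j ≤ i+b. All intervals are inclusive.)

1

Evaluate at each i in [0,5]:
  i=0: ✗ (none in [1,1])
  i=1: ✗ (none in [2,2])
  i=2: ✗ (none in [3,3])
  i=3: ✗ (none in [4,4])
  i=4: ✗ (none in [5,5])
  i=5: ✓ (witness j=6)
Positions where it holds: {5} → 1.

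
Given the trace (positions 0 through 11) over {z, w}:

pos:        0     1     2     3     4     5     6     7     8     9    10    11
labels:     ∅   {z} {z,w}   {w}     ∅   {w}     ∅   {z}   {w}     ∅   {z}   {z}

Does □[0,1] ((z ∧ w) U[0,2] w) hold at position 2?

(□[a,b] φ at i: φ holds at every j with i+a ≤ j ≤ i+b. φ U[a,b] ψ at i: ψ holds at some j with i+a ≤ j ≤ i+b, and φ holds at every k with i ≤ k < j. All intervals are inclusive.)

Check ((z ∧ w) U[0,2] w) at every j in [2,3]:
  j=2: holds
  j=3: holds
All positions satisfy it → formula holds.

Yes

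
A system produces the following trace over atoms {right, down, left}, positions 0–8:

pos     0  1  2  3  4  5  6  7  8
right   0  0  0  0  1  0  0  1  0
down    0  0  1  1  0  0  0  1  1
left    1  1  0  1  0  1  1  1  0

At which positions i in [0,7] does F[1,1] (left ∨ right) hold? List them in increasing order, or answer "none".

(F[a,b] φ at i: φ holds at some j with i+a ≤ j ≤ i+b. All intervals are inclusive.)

0, 2, 3, 4, 5, 6

Evaluate at each i in [0,7]:
  i=0: ✓ (witness j=1)
  i=1: ✗ (none in [2,2])
  i=2: ✓ (witness j=3)
  i=3: ✓ (witness j=4)
  i=4: ✓ (witness j=5)
  i=5: ✓ (witness j=6)
  i=6: ✓ (witness j=7)
  i=7: ✗ (none in [8,8])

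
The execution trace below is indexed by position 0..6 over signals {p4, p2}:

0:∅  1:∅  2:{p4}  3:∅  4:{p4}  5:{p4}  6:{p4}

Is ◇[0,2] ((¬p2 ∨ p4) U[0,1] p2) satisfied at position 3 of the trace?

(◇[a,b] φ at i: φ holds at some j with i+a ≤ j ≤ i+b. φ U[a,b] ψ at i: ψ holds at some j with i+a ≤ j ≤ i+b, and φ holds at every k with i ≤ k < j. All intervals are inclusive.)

Does not hold

Check ((¬p2 ∨ p4) U[0,1] p2) at each j in [3,5]:
  j=3: fails
  j=4: fails
  j=5: fails
No position in the window satisfies it → formula fails.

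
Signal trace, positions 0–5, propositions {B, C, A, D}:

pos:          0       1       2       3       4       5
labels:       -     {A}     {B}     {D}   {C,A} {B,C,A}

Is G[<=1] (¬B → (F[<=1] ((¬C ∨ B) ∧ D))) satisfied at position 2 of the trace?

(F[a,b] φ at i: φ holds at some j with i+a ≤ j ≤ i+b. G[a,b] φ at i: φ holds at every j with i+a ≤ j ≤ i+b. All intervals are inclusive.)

Holds

Check (¬B → (F[<=1] ((¬C ∨ B) ∧ D))) at every j in [2,3]:
  j=2: antecedent false → ✓
  j=3: antecedent true; consequent holds (witness at 3) → ✓
All positions satisfy it → formula holds.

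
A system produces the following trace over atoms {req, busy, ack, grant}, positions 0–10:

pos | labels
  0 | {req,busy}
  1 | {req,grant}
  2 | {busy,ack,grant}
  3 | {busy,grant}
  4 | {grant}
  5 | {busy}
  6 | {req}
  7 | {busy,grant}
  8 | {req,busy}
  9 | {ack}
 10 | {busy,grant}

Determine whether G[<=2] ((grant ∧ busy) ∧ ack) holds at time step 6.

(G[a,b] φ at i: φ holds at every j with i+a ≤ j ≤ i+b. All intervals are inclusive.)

False

Check ((grant ∧ busy) ∧ ack) at every j in [6,8]:
  j=6: false
  j=7: false
  j=8: false
Fails at j=6 → formula fails.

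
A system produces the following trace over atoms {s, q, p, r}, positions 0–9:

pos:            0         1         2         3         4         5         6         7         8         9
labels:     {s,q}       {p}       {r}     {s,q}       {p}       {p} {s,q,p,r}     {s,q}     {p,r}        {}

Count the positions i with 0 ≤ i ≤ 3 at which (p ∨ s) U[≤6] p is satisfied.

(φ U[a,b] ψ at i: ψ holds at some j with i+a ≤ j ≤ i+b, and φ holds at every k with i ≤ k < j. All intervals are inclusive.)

Evaluate at each i in [0,3]:
  i=0: ✓ (rhs at j=1; lhs holds on [0,0])
  i=1: ✓ (rhs at j=1)
  i=2: ✗ (lhs fails at k=2 before rhs at j=4)
  i=3: ✓ (rhs at j=4; lhs holds on [3,3])
Positions where it holds: {0, 1, 3} → 3.

3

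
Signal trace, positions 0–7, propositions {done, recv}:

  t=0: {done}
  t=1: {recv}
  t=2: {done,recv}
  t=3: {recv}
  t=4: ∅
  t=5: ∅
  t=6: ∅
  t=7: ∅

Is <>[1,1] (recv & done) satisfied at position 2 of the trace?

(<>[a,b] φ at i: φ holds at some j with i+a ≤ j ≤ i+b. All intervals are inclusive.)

No

Check (recv & done) at each j in [3,3]:
  j=3: false
No position in the window satisfies it → formula fails.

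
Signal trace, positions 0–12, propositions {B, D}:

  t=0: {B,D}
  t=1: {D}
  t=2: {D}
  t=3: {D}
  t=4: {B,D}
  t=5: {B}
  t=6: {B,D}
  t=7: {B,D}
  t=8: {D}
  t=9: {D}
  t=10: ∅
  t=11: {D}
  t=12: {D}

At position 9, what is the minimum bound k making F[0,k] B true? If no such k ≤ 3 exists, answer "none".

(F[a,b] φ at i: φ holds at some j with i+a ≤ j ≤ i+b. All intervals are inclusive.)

Scan j = 9,10,… for B:
  j=9: fails
  j=10: fails
  j=11: fails
  j=12: fails
No j in [9,12] satisfies it → none.

none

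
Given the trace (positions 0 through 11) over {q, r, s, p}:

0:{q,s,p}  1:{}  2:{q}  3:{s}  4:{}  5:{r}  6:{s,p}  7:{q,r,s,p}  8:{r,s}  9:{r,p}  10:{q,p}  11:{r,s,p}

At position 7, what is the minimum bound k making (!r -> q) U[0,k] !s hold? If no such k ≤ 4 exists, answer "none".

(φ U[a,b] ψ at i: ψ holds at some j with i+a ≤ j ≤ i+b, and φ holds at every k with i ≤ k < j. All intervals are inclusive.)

2

Need earliest j ≥ 7 with !s, and (!r -> q) at every k in [7,j-1].
  j=7: rhs fails.
  j=8: rhs fails.
  j=9: rhs holds; lhs holds on [7,8]. k = 2.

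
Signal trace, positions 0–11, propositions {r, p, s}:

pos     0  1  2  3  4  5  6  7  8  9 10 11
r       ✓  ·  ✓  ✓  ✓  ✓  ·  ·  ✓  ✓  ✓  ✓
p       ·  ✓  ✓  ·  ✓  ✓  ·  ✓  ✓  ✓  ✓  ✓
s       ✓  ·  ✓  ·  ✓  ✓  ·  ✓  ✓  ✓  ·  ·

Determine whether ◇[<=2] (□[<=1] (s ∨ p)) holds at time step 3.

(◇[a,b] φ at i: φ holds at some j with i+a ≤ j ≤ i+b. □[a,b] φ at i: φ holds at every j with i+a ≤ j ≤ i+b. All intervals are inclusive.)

Check □[<=1] (s ∨ p) at each j in [3,5]:
  j=3: fails at 3
  j=4: holds on [4,5]
  j=5: fails at 6
Found at j=4 → formula holds.

True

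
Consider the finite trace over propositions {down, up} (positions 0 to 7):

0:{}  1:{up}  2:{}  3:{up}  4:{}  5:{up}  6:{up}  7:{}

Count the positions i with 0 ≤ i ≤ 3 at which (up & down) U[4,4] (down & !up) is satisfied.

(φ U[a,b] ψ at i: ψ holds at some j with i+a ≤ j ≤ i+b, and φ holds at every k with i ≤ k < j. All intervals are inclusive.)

0

Evaluate at each i in [0,3]:
  i=0: ✗ (no rhs in [4,4])
  i=1: ✗ (no rhs in [5,5])
  i=2: ✗ (no rhs in [6,6])
  i=3: ✗ (no rhs in [7,7])
Positions where it holds: {} → 0.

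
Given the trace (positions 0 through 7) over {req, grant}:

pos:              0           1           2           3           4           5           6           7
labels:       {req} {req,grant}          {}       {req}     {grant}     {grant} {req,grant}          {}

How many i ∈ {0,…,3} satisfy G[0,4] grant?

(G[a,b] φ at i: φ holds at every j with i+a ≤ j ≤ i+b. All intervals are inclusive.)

0

Evaluate at each i in [0,3]:
  i=0: ✗ (fails at j=0)
  i=1: ✗ (fails at j=2)
  i=2: ✗ (fails at j=2)
  i=3: ✗ (fails at j=3)
Positions where it holds: {} → 0.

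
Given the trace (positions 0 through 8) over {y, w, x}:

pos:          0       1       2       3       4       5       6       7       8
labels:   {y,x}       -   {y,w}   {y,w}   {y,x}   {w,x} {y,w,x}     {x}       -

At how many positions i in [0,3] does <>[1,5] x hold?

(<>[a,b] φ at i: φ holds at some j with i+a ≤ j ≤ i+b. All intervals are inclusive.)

4

Evaluate at each i in [0,3]:
  i=0: ✓ (witness j=4)
  i=1: ✓ (witness j=4)
  i=2: ✓ (witness j=4)
  i=3: ✓ (witness j=4)
Positions where it holds: {0, 1, 2, 3} → 4.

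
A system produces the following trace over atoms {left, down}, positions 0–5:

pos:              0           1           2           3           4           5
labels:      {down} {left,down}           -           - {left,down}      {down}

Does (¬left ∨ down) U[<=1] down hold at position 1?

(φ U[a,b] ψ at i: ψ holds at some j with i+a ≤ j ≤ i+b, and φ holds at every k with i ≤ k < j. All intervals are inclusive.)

True

Need some j in [1,2] with down, and (¬left ∨ down) at every k in [1,j-1].
  j=1: down holds; no prefix to check → satisfied.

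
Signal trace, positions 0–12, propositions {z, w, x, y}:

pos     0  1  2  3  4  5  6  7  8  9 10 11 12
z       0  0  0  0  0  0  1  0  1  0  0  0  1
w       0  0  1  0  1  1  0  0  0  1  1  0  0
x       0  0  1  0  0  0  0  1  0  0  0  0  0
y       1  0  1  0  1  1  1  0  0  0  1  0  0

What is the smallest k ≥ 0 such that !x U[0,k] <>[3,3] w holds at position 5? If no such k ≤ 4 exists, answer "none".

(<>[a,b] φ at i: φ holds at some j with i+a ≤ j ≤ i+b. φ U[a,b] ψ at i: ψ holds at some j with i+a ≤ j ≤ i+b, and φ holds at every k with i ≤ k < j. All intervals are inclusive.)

Need earliest j ≥ 5 with <>[3,3] w, and !x at every k in [5,j-1].
  j=5: rhs fails.
  j=6: rhs holds; lhs holds on [5,5]. k = 1.

1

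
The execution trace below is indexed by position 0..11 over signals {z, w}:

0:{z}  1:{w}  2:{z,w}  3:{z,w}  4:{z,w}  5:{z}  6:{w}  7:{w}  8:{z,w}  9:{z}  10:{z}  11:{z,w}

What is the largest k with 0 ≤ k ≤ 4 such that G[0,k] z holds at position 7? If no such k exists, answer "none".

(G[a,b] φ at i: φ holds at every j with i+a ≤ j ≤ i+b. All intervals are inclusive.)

none

z must hold from j=7 onward; find where it first fails.
  j=7: fails → no k works.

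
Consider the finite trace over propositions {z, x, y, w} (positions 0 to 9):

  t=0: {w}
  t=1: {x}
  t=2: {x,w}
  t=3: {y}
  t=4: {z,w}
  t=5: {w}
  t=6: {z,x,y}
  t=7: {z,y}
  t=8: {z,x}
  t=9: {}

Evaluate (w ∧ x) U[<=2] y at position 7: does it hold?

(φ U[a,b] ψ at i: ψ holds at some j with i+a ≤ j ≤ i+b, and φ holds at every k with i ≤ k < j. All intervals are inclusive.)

True

Need some j in [7,9] with y, and (w ∧ x) at every k in [7,j-1].
  j=7: y holds; no prefix to check → satisfied.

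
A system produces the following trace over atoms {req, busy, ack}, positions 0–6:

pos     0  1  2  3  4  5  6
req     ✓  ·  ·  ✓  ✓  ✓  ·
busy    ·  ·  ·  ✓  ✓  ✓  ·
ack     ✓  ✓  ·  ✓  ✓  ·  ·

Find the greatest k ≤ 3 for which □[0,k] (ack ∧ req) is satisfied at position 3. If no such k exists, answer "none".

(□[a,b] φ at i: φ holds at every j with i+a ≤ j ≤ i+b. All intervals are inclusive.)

(ack ∧ req) must hold from j=3 onward; find where it first fails.
  j=3: holds
  j=4: holds
  j=5: fails
Holds on [3,4], so largest k = 1.

1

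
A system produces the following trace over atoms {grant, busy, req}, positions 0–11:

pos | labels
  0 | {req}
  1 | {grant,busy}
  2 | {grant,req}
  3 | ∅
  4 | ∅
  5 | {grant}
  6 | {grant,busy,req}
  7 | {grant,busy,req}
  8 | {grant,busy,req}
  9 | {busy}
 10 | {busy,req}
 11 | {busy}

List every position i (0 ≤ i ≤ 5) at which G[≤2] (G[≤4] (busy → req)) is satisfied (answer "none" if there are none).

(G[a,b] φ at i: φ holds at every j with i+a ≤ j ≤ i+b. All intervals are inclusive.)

2

Evaluate at each i in [0,5]:
  i=0: ✗ (fails at j=0)
  i=1: ✗ (fails at j=1)
  i=2: ✓ (all of [2,4])
  i=3: ✗ (fails at j=5)
  i=4: ✗ (fails at j=5)
  i=5: ✗ (fails at j=5)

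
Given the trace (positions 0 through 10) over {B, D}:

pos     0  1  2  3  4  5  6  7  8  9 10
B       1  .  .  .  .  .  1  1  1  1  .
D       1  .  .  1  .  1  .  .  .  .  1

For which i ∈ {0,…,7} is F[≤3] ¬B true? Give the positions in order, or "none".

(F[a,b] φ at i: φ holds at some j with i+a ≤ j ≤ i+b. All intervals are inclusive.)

0, 1, 2, 3, 4, 5, 7

Evaluate at each i in [0,7]:
  i=0: ✓ (witness j=1)
  i=1: ✓ (witness j=1)
  i=2: ✓ (witness j=2)
  i=3: ✓ (witness j=3)
  i=4: ✓ (witness j=4)
  i=5: ✓ (witness j=5)
  i=6: ✗ (none in [6,9])
  i=7: ✓ (witness j=10)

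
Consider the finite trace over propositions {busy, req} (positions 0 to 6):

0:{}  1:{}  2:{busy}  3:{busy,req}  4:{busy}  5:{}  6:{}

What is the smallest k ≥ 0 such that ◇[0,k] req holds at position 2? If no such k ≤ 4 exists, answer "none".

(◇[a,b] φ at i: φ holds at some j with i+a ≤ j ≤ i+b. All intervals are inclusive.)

1

Scan j = 2,3,… for req:
  j=2: fails
  j=3: holds
First hit at j=3, so smallest k = 3-2 = 1.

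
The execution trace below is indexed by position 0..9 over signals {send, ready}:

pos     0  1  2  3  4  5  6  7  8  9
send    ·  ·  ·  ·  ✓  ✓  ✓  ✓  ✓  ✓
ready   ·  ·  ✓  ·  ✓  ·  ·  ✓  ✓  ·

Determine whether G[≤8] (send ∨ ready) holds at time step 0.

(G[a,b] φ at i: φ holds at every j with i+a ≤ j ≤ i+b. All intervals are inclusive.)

Check (send ∨ ready) at every j in [0,8]:
  j=0: false
  j=1: false
  j=2: true
  j=3: false
  j=4: true
  j=5: true
  j=6: true
  j=7: true
  j=8: true
Fails at j=0 → formula fails.

False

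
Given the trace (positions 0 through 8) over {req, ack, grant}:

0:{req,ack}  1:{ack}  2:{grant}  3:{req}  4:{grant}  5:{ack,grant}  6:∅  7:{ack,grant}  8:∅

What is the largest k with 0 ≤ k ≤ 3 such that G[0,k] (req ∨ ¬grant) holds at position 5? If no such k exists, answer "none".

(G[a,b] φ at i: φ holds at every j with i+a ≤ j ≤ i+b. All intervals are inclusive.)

none

(req ∨ ¬grant) must hold from j=5 onward; find where it first fails.
  j=5: fails → no k works.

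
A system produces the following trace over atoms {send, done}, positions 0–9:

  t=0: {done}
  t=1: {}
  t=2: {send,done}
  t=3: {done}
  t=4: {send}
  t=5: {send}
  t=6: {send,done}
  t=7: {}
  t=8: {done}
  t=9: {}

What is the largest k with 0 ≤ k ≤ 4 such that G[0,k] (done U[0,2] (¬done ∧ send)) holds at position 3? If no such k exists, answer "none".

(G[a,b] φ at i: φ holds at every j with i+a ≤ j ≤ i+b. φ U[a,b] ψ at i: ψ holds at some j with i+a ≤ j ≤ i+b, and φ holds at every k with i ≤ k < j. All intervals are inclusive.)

(done U[0,2] (¬done ∧ send)) must hold from j=3 onward; find where it first fails.
  j=3: holds
  j=4: holds
  j=5: holds
  j=6: fails
Holds on [3,5], so largest k = 2.

2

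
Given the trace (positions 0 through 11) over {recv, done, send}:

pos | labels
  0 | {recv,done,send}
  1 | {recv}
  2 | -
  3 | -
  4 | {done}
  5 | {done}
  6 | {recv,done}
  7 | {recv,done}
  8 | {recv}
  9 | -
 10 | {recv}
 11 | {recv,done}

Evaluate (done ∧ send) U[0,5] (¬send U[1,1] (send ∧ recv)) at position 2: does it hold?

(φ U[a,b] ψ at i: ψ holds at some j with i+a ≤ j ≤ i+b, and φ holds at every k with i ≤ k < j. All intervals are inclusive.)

Does not hold

Need some j in [2,7] with (¬send U[1,1] (send ∧ recv)), and (done ∧ send) at every k in [2,j-1].
  j=2: (¬send U[1,1] (send ∧ recv)) — fails.
  j=3: (¬send U[1,1] (send ∧ recv)) — fails.
  j=4: (¬send U[1,1] (send ∧ recv)) — fails.
  j=5: (¬send U[1,1] (send ∧ recv)) — fails.
  j=6: (¬send U[1,1] (send ∧ recv)) — fails.
  j=7: (¬send U[1,1] (send ∧ recv)) — fails.
No j in the window works → until fails.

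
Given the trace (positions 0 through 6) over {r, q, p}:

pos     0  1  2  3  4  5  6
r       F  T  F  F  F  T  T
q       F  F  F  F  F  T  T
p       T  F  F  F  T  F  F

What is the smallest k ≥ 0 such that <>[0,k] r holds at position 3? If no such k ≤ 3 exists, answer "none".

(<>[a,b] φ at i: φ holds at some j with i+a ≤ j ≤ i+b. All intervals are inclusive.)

2

Scan j = 3,4,… for r:
  j=3: fails
  j=4: fails
  j=5: holds
First hit at j=5, so smallest k = 5-3 = 2.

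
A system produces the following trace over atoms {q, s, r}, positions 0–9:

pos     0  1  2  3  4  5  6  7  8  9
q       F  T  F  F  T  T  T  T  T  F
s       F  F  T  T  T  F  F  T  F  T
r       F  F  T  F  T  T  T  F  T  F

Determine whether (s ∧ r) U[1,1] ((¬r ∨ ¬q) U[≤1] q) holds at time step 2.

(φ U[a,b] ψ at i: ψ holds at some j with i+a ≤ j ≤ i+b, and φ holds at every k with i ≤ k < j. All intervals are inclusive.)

Holds

Need some j in [3,3] with ((¬r ∨ ¬q) U[≤1] q), and (s ∧ r) at every k in [2,j-1].
  j=3: ((¬r ∨ ¬q) U[≤1] q) holds; (s ∧ r) holds at every k in [2,2] → satisfied.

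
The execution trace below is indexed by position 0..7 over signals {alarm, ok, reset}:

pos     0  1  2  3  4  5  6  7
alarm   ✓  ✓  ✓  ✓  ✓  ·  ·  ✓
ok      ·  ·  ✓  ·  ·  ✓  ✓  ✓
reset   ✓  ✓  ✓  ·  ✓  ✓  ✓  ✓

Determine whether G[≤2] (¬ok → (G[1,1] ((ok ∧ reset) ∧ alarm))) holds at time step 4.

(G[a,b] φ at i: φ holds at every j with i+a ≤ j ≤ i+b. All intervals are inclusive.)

Does not hold

Check (¬ok → (G[1,1] ((ok ∧ reset) ∧ alarm))) at every j in [4,6]:
  j=4: antecedent true; consequent fails at 5 → ✗
  j=5: antecedent false → ✓
  j=6: antecedent false → ✓
Fails at j=4 → formula fails.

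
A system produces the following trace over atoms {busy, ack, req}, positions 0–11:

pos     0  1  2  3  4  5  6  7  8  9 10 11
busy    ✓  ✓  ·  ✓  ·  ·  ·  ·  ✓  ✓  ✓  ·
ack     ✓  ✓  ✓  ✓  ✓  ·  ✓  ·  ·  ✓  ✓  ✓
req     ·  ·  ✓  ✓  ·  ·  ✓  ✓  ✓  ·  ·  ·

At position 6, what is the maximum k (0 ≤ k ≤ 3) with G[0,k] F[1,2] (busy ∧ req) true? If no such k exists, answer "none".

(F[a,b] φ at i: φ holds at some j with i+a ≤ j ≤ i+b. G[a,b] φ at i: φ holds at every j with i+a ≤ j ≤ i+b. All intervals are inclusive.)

F[1,2] (busy ∧ req) must hold from j=6 onward; find where it first fails.
  j=6: holds
  j=7: holds
  j=8: fails
Holds on [6,7], so largest k = 1.

1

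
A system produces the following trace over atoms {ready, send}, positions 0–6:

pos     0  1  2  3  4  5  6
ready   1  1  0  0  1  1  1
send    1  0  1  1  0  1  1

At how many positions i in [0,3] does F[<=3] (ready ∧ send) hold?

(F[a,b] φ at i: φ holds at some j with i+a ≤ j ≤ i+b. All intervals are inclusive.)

3

Evaluate at each i in [0,3]:
  i=0: ✓ (witness j=0)
  i=1: ✗ (none in [1,4])
  i=2: ✓ (witness j=5)
  i=3: ✓ (witness j=5)
Positions where it holds: {0, 2, 3} → 3.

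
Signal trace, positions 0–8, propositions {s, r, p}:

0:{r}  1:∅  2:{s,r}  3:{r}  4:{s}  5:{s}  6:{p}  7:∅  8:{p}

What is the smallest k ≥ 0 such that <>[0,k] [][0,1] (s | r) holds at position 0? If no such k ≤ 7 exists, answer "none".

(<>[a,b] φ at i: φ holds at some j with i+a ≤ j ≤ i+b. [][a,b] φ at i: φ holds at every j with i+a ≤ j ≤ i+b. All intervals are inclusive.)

Scan j = 0,1,… for [][0,1] (s | r):
  j=0: fails
  j=1: fails
  j=2: holds
First hit at j=2, so smallest k = 2-0 = 2.

2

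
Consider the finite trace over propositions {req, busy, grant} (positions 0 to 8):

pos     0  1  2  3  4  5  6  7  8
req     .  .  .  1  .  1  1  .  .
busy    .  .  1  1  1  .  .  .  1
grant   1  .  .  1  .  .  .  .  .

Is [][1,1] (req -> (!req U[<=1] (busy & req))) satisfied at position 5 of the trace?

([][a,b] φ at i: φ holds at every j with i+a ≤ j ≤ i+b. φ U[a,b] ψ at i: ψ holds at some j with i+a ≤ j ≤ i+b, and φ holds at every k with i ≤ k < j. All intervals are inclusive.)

Check (req -> (!req U[<=1] (busy & req))) at every j in [6,6]:
  j=6: antecedent true; consequent fails → ✗
Fails at j=6 → formula fails.

False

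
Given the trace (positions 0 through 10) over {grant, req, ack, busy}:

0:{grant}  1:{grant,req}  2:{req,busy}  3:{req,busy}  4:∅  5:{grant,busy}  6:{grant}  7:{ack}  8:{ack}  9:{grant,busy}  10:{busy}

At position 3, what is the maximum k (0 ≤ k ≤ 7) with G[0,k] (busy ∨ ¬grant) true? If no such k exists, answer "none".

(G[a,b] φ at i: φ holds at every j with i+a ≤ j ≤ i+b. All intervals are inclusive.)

2

(busy ∨ ¬grant) must hold from j=3 onward; find where it first fails.
  j=3: holds
  j=4: holds
  j=5: holds
  j=6: fails
Holds on [3,5], so largest k = 2.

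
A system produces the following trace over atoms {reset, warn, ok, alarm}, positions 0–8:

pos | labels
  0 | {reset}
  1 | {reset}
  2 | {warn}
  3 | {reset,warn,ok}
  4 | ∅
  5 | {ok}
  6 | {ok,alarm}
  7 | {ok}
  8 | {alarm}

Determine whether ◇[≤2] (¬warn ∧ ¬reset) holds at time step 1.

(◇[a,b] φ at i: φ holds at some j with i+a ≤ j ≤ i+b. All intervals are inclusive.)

No

Check (¬warn ∧ ¬reset) at each j in [1,3]:
  j=1: false
  j=2: false
  j=3: false
No position in the window satisfies it → formula fails.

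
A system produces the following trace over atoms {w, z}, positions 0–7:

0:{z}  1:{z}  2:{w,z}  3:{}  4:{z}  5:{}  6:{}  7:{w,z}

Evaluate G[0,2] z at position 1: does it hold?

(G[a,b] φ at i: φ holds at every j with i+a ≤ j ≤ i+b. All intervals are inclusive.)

Check z at every j in [1,3]:
  j=1: true
  j=2: true
  j=3: false
Fails at j=3 → formula fails.

Does not hold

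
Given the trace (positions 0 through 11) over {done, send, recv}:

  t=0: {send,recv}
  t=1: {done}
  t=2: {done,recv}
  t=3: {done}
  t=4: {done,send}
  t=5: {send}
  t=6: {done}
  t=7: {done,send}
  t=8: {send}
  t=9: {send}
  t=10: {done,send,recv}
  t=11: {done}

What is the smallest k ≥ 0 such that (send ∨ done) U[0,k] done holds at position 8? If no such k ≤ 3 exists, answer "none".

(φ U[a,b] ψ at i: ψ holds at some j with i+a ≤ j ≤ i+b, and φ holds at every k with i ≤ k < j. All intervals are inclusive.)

Need earliest j ≥ 8 with done, and (send ∨ done) at every k in [8,j-1].
  j=8: rhs fails.
  j=9: rhs fails.
  j=10: rhs holds; lhs holds on [8,9]. k = 2.

2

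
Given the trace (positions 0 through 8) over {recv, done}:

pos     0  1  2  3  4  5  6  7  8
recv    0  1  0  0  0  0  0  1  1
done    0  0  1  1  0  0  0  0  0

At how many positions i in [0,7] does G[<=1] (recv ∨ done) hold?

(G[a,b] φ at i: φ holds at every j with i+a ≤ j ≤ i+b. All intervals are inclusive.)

Evaluate at each i in [0,7]:
  i=0: ✗ (fails at j=0)
  i=1: ✓ (all of [1,2])
  i=2: ✓ (all of [2,3])
  i=3: ✗ (fails at j=4)
  i=4: ✗ (fails at j=4)
  i=5: ✗ (fails at j=5)
  i=6: ✗ (fails at j=6)
  i=7: ✓ (all of [7,8])
Positions where it holds: {1, 2, 7} → 3.

3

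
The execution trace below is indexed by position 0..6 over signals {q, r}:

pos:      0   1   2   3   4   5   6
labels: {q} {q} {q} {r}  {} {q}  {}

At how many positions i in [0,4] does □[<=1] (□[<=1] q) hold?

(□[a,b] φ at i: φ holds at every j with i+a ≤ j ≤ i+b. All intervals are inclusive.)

1

Evaluate at each i in [0,4]:
  i=0: ✓ (all of [0,1])
  i=1: ✗ (fails at j=2)
  i=2: ✗ (fails at j=2)
  i=3: ✗ (fails at j=3)
  i=4: ✗ (fails at j=4)
Positions where it holds: {0} → 1.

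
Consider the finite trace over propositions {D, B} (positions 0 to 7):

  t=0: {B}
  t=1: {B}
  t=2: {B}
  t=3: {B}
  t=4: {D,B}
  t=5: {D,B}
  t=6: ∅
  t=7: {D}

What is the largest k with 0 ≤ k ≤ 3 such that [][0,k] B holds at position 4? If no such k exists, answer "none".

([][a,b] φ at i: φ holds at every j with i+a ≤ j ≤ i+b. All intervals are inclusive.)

B must hold from j=4 onward; find where it first fails.
  j=4: holds
  j=5: holds
  j=6: fails
Holds on [4,5], so largest k = 1.

1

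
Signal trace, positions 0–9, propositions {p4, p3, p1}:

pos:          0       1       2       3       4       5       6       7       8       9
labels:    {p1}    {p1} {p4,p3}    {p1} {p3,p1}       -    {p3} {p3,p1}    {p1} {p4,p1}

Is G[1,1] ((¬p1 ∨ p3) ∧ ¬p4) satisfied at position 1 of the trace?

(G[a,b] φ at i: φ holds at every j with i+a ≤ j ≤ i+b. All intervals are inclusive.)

Check ((¬p1 ∨ p3) ∧ ¬p4) at every j in [2,2]:
  j=2: false
Fails at j=2 → formula fails.

No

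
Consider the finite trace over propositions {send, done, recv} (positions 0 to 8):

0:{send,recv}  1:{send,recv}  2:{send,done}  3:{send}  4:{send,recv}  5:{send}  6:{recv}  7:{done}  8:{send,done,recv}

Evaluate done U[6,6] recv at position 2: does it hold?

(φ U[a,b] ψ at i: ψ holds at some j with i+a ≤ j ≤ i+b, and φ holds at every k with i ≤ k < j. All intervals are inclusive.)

No

Need some j in [8,8] with recv, and done at every k in [2,j-1].
  j=8: recv holds, but done fails at k=3 → not this j.
No j in the window works → until fails.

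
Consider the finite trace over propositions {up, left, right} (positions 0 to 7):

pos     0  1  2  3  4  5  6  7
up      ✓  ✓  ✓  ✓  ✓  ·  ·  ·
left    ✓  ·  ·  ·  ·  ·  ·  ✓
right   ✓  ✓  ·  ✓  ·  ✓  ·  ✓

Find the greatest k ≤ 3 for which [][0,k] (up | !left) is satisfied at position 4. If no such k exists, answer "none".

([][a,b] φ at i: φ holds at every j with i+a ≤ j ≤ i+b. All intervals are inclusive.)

(up | !left) must hold from j=4 onward; find where it first fails.
  j=4: holds
  j=5: holds
  j=6: holds
  j=7: fails
Holds on [4,6], so largest k = 2.

2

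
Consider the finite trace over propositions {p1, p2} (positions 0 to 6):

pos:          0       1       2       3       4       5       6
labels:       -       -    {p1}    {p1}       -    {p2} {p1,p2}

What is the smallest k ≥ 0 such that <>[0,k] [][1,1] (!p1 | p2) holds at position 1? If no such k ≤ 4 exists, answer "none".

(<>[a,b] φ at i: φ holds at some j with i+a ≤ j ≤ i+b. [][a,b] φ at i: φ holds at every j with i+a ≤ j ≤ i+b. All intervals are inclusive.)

2

Scan j = 1,2,… for [][1,1] (!p1 | p2):
  j=1: fails
  j=2: fails
  j=3: holds
First hit at j=3, so smallest k = 3-1 = 2.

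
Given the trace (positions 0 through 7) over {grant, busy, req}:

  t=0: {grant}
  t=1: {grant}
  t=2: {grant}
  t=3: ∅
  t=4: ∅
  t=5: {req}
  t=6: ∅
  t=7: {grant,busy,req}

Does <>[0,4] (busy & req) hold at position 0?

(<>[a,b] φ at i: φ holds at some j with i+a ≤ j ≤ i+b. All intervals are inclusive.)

Check (busy & req) at each j in [0,4]:
  j=0: false
  j=1: false
  j=2: false
  j=3: false
  j=4: false
No position in the window satisfies it → formula fails.

No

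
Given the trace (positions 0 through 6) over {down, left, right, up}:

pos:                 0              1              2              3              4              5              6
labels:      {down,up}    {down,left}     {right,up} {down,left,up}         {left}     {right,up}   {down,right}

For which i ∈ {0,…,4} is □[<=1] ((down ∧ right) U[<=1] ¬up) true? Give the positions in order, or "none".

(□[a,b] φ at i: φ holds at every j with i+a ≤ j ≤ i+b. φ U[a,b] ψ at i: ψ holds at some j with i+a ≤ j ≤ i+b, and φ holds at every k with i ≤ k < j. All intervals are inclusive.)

none

Evaluate at each i in [0,4]:
  i=0: ✗ (fails at j=0)
  i=1: ✗ (fails at j=2)
  i=2: ✗ (fails at j=2)
  i=3: ✗ (fails at j=3)
  i=4: ✗ (fails at j=5)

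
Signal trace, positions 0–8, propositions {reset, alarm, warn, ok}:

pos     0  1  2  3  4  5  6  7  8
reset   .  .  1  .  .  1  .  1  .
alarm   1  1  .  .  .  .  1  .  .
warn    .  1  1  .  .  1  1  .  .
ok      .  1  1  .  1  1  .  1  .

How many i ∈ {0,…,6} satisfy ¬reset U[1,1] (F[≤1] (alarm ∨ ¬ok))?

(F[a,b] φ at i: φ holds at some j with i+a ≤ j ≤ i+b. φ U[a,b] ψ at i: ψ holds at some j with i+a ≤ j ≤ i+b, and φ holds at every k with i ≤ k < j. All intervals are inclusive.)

4

Evaluate at each i in [0,6]:
  i=0: ✓ (rhs at j=1; lhs holds on [0,0])
  i=1: ✓ (rhs at j=2; lhs holds on [1,1])
  i=2: ✗ (lhs fails at k=2 before rhs at j=3)
  i=3: ✗ (no rhs in [4,4])
  i=4: ✓ (rhs at j=5; lhs holds on [4,4])
  i=5: ✗ (lhs fails at k=5 before rhs at j=6)
  i=6: ✓ (rhs at j=7; lhs holds on [6,6])
Positions where it holds: {0, 1, 4, 6} → 4.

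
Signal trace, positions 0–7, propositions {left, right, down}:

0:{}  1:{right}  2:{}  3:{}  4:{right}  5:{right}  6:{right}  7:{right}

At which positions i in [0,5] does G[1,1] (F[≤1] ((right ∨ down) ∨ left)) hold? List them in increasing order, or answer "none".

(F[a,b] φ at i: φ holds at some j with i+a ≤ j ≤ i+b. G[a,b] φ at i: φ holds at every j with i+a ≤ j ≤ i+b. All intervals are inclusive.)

Evaluate at each i in [0,5]:
  i=0: ✓ (all of [1,1])
  i=1: ✗ (fails at j=2)
  i=2: ✓ (all of [3,3])
  i=3: ✓ (all of [4,4])
  i=4: ✓ (all of [5,5])
  i=5: ✓ (all of [6,6])

0, 2, 3, 4, 5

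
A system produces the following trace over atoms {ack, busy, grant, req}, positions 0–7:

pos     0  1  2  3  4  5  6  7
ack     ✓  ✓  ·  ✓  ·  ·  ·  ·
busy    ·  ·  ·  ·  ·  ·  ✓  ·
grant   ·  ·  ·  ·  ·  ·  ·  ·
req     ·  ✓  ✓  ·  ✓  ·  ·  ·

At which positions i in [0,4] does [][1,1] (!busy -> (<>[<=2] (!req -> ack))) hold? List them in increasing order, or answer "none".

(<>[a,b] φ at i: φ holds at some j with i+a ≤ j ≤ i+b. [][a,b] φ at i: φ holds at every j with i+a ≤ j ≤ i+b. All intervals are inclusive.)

Evaluate at each i in [0,4]:
  i=0: ✓ (all of [1,1])
  i=1: ✓ (all of [2,2])
  i=2: ✓ (all of [3,3])
  i=3: ✓ (all of [4,4])
  i=4: ✗ (fails at j=5)

0, 1, 2, 3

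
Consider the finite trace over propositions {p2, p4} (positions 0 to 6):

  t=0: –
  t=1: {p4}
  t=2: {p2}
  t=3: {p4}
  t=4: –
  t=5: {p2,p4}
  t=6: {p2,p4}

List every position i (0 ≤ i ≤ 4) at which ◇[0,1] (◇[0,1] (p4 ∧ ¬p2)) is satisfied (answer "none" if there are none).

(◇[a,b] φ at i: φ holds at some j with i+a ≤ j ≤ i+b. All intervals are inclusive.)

0, 1, 2, 3

Evaluate at each i in [0,4]:
  i=0: ✓ (witness j=0)
  i=1: ✓ (witness j=1)
  i=2: ✓ (witness j=2)
  i=3: ✓ (witness j=3)
  i=4: ✗ (none in [4,5])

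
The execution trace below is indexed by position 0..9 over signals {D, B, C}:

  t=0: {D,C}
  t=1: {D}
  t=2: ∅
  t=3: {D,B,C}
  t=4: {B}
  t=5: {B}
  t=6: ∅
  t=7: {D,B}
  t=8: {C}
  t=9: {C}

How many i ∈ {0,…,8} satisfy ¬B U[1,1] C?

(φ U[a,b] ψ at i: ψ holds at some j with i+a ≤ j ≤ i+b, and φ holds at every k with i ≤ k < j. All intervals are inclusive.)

Evaluate at each i in [0,8]:
  i=0: ✗ (no rhs in [1,1])
  i=1: ✗ (no rhs in [2,2])
  i=2: ✓ (rhs at j=3; lhs holds on [2,2])
  i=3: ✗ (no rhs in [4,4])
  i=4: ✗ (no rhs in [5,5])
  i=5: ✗ (no rhs in [6,6])
  i=6: ✗ (no rhs in [7,7])
  i=7: ✗ (lhs fails at k=7 before rhs at j=8)
  i=8: ✓ (rhs at j=9; lhs holds on [8,8])
Positions where it holds: {2, 8} → 2.

2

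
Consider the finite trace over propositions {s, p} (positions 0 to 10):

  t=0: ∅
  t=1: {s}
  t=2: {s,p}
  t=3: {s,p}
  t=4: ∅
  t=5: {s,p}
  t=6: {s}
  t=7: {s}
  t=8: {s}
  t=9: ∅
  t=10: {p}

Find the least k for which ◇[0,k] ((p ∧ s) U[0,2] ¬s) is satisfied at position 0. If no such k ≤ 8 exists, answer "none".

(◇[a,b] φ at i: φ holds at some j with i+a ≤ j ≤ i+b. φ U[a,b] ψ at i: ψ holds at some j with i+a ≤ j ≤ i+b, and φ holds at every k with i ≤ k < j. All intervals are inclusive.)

Scan j = 0,1,… for ((p ∧ s) U[0,2] ¬s):
  j=0: holds
First hit at j=0, so smallest k = 0-0 = 0.

0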